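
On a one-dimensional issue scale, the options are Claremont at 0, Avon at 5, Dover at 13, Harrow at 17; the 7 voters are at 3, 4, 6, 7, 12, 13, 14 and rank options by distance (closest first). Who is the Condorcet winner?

Avon

With single-peaked preferences on a line, the Condorcet winner is the candidate closest to the median voter.
The median voter (position 7) is closest to Avon at 5.
Check: Avon vs Dover — voters closer to Avon: 4 of 7.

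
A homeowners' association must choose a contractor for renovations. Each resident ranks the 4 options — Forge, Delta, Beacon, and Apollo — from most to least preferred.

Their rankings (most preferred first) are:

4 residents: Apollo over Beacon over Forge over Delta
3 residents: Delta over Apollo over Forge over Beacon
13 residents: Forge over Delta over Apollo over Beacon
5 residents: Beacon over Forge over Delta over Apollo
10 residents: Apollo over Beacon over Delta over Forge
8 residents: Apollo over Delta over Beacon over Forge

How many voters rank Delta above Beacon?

Ballots ranking Delta above Beacon: 3+13+8 = 24.
Ballots ranking Beacon above Delta: 4+5+10 = 19.
So 24 of 43 voters prefer Delta to Beacon.

24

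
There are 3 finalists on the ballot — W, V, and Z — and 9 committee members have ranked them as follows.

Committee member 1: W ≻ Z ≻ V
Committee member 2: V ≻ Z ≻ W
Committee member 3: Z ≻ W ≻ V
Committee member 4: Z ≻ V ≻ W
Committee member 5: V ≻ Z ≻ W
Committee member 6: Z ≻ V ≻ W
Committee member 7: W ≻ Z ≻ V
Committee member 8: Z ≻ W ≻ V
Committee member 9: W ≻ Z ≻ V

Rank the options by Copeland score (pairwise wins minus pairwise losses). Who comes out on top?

Pairwise results:
  W vs V: W wins 5–4.
  W vs Z: Z wins 6–3.
  V vs Z: Z wins 7–2.
Copeland scores (wins − losses):
  W: 1 − 1 = 0
  V: 0 − 2 = -2
  Z: 2 − 0 = 2
Z has the best Copeland score.

Z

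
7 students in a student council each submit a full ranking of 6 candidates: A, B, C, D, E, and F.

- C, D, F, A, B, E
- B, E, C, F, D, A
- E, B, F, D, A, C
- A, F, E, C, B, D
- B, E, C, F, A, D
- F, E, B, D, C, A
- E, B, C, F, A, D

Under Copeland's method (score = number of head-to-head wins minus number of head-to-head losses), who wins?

E

Pairwise results:
  A vs B: B wins 5–2.
  A vs C: C wins 5–2.
  A vs D: D wins 4–3.
  A vs E: E wins 5–2.
  A vs F: F wins 6–1.
  B vs C: B wins 5–2.
  B vs D: B wins 6–1.
  B vs E: E wins 4–3.
  B vs F: B wins 4–3.
  C vs D: C wins 5–2.
  C vs E: E wins 6–1.
  C vs F: C wins 4–3.
  D vs E: E wins 6–1.
  D vs F: F wins 6–1.
  E vs F: E wins 4–3.
Copeland scores (wins − losses):
  A: 0 − 5 = -5
  B: 4 − 1 = 3
  C: 3 − 2 = 1
  D: 1 − 4 = -3
  E: 5 − 0 = 5
  F: 2 − 3 = -1
E has the best Copeland score.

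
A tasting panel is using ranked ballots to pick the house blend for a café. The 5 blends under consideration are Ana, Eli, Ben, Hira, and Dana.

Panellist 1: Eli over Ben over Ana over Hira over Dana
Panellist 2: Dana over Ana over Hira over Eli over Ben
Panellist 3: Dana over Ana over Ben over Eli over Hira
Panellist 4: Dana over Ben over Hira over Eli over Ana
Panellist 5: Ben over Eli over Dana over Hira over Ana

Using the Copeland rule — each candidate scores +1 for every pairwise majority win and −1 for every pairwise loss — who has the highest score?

Pairwise results:
  Ana vs Eli: Eli wins 3–2.
  Ana vs Ben: Ben wins 3–2.
  Ana vs Hira: Ana wins 3–2.
  Ana vs Dana: Dana wins 4–1.
  Eli vs Ben: Ben wins 3–2.
  Eli vs Hira: Eli wins 3–2.
  Eli vs Dana: Dana wins 3–2.
  Ben vs Hira: Ben wins 4–1.
  Ben vs Dana: Dana wins 3–2.
  Hira vs Dana: Dana wins 4–1.
Copeland scores (wins − losses):
  Ana: 1 − 3 = -2
  Eli: 2 − 2 = 0
  Ben: 3 − 1 = 2
  Hira: 0 − 4 = -4
  Dana: 4 − 0 = 4
Dana has the best Copeland score.

Dana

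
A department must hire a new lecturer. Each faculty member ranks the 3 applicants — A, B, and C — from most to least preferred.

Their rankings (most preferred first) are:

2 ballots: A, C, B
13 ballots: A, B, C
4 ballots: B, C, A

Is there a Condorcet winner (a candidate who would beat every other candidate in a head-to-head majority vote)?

Head-to-head results (19 voters total):
A vs B: A wins 15–4.
A vs C: A wins 15–4.
B vs C: B wins 17–2.
A beats each rival — B (15–4), C (15–4) — so A is the Condorcet winner.

Yes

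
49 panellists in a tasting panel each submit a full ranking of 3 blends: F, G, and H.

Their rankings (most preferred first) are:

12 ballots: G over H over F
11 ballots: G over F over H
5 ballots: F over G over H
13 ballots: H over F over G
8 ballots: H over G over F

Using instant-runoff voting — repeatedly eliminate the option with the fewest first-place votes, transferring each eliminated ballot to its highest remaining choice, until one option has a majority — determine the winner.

Round 1: G 23, H 21, F 5. F has the fewest and is eliminated.
Round 2: G 28, H 21. G has a majority.

G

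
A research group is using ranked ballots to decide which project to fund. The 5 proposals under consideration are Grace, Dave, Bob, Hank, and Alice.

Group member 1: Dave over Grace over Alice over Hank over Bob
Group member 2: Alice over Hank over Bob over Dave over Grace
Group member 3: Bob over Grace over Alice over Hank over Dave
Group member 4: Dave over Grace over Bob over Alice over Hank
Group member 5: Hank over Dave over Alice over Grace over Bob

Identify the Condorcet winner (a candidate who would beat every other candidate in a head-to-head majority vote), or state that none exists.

No Condorcet winner

Head-to-head results (5 voters total):
Grace vs Dave: Dave wins 4–1.
Grace vs Bob: Grace wins 3–2.
Grace vs Hank: Grace wins 3–2.
Grace vs Alice: Grace wins 3–2.
Dave vs Bob: Dave wins 3–2.
Dave vs Hank: Hank wins 3–2.
Dave vs Alice: Dave wins 3–2.
Bob vs Hank: Hank wins 3–2.
Bob vs Alice: Alice wins 3–2.
Hank vs Alice: Alice wins 4–1.
No candidate beats all others: Grace beats Hank beats Dave beats Grace, a majority cycle.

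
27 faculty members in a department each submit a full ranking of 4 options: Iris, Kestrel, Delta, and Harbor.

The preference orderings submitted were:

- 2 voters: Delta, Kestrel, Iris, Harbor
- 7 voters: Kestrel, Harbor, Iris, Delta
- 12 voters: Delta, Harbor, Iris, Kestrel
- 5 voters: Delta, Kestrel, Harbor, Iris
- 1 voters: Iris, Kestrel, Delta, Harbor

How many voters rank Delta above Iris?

19

Ballots ranking Delta above Iris: 2+12+5 = 19.
Ballots ranking Iris above Delta: 7+1 = 8.
So 19 of 27 voters prefer Delta to Iris.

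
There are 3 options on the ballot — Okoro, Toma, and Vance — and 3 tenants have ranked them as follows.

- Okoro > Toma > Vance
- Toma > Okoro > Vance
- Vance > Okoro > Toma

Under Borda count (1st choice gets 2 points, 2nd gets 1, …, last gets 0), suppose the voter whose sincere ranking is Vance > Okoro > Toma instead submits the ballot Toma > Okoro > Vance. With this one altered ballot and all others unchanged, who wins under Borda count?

Toma

Borda totals with the altered ballot: Okoro 4, Toma 5, Vance 0.
The switch changes the winner from Okoro to Toma.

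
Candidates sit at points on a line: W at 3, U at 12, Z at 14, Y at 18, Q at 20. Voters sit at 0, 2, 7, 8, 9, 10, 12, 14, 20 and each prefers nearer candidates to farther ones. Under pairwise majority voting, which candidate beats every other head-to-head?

U

With single-peaked preferences on a line, the Condorcet winner is the candidate closest to the median voter.
The median voter (position 9) is closest to U at 12.
Check: U vs Y — voters closer to U: 8 of 9.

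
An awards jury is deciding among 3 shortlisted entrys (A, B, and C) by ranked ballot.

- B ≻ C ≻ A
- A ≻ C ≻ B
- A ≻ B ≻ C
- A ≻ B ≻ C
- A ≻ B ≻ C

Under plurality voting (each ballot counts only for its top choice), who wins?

A

First-place vote totals:
  A: 4
  B: 1
  C: 0
A has the most first-place votes.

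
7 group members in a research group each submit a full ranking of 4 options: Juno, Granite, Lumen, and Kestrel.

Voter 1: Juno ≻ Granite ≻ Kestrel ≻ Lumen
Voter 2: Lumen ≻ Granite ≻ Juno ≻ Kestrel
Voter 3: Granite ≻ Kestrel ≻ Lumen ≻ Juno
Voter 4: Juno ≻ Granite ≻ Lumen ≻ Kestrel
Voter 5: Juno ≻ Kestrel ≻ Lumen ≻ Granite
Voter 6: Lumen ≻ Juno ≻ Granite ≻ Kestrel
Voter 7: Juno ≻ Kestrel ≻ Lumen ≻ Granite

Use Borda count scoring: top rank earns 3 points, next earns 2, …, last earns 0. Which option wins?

Borda scores:
  Juno: 3 + 1 + 0 + 3 + 3 + 2 + 3 = 15
  Granite: 2 + 2 + 3 + 2 + 0 + 1 + 0 = 10
  Lumen: 0 + 3 + 1 + 1 + 1 + 3 + 1 = 10
  Kestrel: 1 + 0 + 2 + 0 + 2 + 0 + 2 = 7
Juno has the highest total.

Juno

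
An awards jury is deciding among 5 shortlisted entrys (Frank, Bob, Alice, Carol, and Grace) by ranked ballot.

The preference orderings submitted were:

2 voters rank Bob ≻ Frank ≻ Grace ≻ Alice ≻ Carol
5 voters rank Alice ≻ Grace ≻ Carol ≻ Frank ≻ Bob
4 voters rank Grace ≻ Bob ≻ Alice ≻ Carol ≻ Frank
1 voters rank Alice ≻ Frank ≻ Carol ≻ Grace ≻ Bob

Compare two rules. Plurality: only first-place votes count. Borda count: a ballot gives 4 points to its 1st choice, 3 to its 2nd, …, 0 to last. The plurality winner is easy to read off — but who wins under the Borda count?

Grace

Plurality first-place counts: Frank 0, Bob 2, Alice 6, Carol 0, Grace 4 → Alice.
Borda totals: Frank 14, Bob 20, Alice 34, Carol 16, Grace 36 → Grace.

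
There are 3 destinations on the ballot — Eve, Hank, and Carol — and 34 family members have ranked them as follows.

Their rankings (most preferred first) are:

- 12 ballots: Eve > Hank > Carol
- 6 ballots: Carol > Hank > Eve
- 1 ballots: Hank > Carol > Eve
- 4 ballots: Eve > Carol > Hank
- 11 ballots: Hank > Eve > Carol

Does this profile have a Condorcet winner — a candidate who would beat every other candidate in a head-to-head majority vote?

Yes

Head-to-head results (34 voters total):
Eve vs Hank: Hank wins 18–16.
Eve vs Carol: Eve wins 27–7.
Hank vs Carol: Hank wins 24–10.
Hank beats each rival — Eve (18–16), Carol (24–10) — so Hank is the Condorcet winner.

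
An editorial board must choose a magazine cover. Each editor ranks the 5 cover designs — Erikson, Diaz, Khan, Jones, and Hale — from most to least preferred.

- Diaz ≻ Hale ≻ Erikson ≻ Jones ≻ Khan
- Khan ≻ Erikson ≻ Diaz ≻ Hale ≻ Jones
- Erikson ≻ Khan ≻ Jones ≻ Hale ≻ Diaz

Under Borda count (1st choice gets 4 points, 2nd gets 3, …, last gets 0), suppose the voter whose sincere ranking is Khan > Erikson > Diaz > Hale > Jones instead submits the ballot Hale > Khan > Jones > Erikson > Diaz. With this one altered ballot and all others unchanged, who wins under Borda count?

Hale

Borda totals with the altered ballot: Erikson 7, Diaz 4, Khan 6, Jones 5, Hale 8.
The switch changes the winner from Erikson to Hale.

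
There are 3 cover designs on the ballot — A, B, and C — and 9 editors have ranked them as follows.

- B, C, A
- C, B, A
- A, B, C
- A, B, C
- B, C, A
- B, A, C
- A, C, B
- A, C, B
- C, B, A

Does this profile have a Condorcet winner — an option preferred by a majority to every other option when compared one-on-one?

Yes

Head-to-head results (9 voters total):
A vs B: B wins 5–4.
A vs C: A wins 5–4.
B vs C: B wins 5–4.
B beats each rival — A (5–4), C (5–4) — so B is the Condorcet winner.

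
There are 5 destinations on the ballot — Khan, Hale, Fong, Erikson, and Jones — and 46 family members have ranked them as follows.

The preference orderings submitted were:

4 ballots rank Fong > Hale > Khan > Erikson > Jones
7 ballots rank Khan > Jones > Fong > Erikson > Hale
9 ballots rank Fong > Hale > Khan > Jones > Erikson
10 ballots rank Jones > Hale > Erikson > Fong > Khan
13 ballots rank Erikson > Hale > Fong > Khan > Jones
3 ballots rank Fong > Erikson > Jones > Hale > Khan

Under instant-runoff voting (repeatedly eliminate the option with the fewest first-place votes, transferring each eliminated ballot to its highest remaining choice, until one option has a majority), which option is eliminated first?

Hale

Round 1: Fong 16, Erikson 13, Jones 10, Khan 7, Hale 0. Hale has the fewest and is eliminated.
Round 2: Fong 16, Erikson 13, Jones 10, Khan 7. Khan has the fewest and is eliminated.
Round 3: Jones 17, Fong 16, Erikson 13. Erikson has the fewest and is eliminated.
Round 4: Fong 29, Jones 17. Fong has a majority.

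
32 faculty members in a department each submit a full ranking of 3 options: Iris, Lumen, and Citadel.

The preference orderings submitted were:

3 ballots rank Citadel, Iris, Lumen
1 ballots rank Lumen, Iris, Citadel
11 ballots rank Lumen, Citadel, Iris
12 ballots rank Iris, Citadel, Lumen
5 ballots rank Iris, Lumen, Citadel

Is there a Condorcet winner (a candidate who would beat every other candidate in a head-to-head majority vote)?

Head-to-head results (32 voters total):
Iris vs Lumen: Iris wins 20–12.
Iris vs Citadel: Iris wins 18–14.
Lumen vs Citadel: Lumen wins 17–15.
Iris beats each rival — Lumen (20–12), Citadel (18–14) — so Iris is the Condorcet winner.

Yes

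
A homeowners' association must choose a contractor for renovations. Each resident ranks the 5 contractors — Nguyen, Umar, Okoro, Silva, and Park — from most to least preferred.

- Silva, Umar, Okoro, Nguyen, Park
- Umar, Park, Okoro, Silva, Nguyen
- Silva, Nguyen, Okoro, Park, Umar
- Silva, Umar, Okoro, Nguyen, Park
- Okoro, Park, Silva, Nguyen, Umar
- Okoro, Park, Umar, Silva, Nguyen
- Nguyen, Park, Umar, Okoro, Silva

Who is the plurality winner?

First-place vote totals:
  Nguyen: 1
  Umar: 1
  Okoro: 2
  Silva: 3
  Park: 0
Silva has the most first-place votes.

Silva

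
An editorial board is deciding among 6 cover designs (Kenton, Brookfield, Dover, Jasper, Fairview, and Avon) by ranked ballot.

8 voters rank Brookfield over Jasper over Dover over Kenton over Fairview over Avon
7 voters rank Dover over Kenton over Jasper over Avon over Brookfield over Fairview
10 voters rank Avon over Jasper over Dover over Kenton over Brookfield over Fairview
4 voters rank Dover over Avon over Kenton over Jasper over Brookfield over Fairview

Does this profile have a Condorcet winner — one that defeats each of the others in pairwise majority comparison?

Head-to-head results (29 voters total):
Kenton vs Brookfield: Kenton wins 21–8.
Kenton vs Dover: Dover wins 29–0.
Kenton vs Jasper: Jasper wins 18–11.
Kenton vs Fairview: Kenton wins 29–0.
Kenton vs Avon: Kenton wins 15–14.
Brookfield vs Dover: Dover wins 21–8.
Brookfield vs Jasper: Jasper wins 21–8.
Brookfield vs Fairview: Brookfield wins 29–0.
Brookfield vs Avon: Avon wins 21–8.
Dover vs Jasper: Jasper wins 18–11.
Dover vs Fairview: Dover wins 29–0.
Dover vs Avon: Dover wins 19–10.
Jasper vs Fairview: Jasper wins 29–0.
Jasper vs Avon: Jasper wins 15–14.
Fairview vs Avon: Avon wins 21–8.
Jasper beats each rival — Kenton (18–11), Brookfield (21–8), Dover (18–11), Fairview (29–0), Avon (15–14) — so Jasper is the Condorcet winner.

Yes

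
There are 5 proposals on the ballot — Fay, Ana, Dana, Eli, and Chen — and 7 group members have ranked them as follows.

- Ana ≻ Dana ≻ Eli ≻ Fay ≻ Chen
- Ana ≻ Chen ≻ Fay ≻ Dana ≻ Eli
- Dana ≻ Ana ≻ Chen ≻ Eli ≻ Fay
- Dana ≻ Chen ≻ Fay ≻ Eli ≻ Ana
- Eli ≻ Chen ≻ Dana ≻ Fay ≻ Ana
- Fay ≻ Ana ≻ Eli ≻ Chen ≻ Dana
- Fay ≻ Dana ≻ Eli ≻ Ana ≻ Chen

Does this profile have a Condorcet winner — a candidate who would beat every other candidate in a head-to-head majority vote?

Head-to-head results (7 voters total):
Fay vs Ana: Fay wins 4–3.
Fay vs Dana: Dana wins 4–3.
Fay vs Eli: Fay wins 4–3.
Fay vs Chen: Chen wins 4–3.
Ana vs Dana: Dana wins 4–3.
Ana vs Eli: Ana wins 4–3.
Ana vs Chen: Ana wins 5–2.
Dana vs Eli: Dana wins 5–2.
Dana vs Chen: Dana wins 4–3.
Eli vs Chen: Eli wins 4–3.
Dana beats each rival — Fay (4–3), Ana (4–3), Eli (5–2), Chen (4–3) — so Dana is the Condorcet winner.

Yes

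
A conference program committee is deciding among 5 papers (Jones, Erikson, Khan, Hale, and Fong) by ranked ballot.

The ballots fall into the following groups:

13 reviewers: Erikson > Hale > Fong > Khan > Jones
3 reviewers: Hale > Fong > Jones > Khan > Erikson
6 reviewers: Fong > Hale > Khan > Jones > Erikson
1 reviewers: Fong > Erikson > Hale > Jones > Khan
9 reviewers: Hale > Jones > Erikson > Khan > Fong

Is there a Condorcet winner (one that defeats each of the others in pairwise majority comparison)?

Yes

Head-to-head results (32 voters total):
Jones vs Erikson: Jones wins 18–14.
Jones vs Khan: Khan wins 19–13.
Jones vs Hale: Hale wins 32–0.
Jones vs Fong: Fong wins 23–9.
Erikson vs Khan: Erikson wins 23–9.
Erikson vs Hale: Hale wins 18–14.
Erikson vs Fong: Erikson wins 22–10.
Khan vs Hale: Hale wins 32–0.
Khan vs Fong: Fong wins 23–9.
Hale vs Fong: Hale wins 25–7.
Hale beats each rival — Jones (32–0), Erikson (18–14), Khan (32–0), Fong (25–7) — so Hale is the Condorcet winner.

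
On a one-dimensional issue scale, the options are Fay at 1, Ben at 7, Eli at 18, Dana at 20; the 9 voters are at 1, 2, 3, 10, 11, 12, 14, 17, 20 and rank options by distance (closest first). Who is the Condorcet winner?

Ben

With single-peaked preferences on a line, the Condorcet winner is the candidate closest to the median voter.
The median voter (position 11) is closest to Ben at 7.
Check: Ben vs Dana — voters closer to Ben: 6 of 9.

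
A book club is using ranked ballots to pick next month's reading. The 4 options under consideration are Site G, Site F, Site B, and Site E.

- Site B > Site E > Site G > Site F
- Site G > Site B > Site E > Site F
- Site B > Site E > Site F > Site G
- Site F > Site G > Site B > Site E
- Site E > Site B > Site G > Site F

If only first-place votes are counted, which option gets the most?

First-place vote totals:
  Site G: 1
  Site F: 1
  Site B: 2
  Site E: 1
Site B has the most first-place votes.

Site B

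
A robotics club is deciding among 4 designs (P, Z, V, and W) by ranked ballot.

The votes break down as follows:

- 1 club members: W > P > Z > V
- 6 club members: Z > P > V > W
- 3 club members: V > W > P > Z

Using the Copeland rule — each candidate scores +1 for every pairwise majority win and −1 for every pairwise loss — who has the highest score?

Z

Pairwise results:
  P vs Z: Z wins 6–4.
  P vs V: P wins 7–3.
  P vs W: P wins 6–4.
  Z vs V: Z wins 7–3.
  Z vs W: Z wins 6–4.
  V vs W: V wins 9–1.
Copeland scores (wins − losses):
  P: 2 − 1 = 1
  Z: 3 − 0 = 3
  V: 1 − 2 = -1
  W: 0 − 3 = -3
Z has the best Copeland score.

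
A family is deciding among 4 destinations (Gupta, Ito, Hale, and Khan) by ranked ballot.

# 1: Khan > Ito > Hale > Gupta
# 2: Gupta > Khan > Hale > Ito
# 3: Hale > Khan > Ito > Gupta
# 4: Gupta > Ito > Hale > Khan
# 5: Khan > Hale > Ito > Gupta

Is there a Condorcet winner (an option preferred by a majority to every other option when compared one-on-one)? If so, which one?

Khan

Head-to-head results (5 voters total):
Gupta vs Ito: Ito wins 3–2.
Gupta vs Hale: Hale wins 3–2.
Gupta vs Khan: Khan wins 3–2.
Ito vs Hale: Hale wins 3–2.
Ito vs Khan: Khan wins 4–1.
Hale vs Khan: Khan wins 3–2.
Khan beats each rival — Gupta (3–2), Ito (4–1), Hale (3–2) — so Khan is the Condorcet winner.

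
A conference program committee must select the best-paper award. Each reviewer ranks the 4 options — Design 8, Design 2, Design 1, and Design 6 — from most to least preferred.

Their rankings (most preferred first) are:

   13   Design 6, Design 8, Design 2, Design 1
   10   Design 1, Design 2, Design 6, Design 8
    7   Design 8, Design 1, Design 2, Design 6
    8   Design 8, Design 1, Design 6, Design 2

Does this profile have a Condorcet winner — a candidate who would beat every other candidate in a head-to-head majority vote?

Head-to-head results (38 voters total):
Design 8 vs Design 2: Design 8 wins 28–10.
Design 8 vs Design 1: Design 8 wins 28–10.
Design 8 vs Design 6: Design 6 wins 23–15.
Design 2 vs Design 1: Design 1 wins 25–13.
Design 2 vs Design 6: Design 6 wins 21–17.
Design 1 vs Design 6: Design 1 wins 25–13.
No candidate beats all others: Design 8 beats Design 1 beats Design 6 beats Design 8, a majority cycle.

No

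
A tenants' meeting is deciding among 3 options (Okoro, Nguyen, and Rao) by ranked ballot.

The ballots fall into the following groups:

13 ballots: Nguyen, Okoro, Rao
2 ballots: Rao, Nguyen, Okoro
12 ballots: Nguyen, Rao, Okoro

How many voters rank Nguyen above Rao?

25

Ballots ranking Nguyen above Rao: 13+12 = 25.
Ballots ranking Rao above Nguyen: 2.
So 25 of 27 voters prefer Nguyen to Rao.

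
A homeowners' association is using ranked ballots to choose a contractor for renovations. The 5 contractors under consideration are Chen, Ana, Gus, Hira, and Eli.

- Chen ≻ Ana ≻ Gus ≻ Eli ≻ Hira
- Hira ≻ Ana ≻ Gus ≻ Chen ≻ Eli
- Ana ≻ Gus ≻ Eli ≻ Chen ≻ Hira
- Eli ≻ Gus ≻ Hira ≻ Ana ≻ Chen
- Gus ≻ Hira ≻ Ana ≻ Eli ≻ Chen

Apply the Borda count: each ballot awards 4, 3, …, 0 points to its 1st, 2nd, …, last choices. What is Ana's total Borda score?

13

Borda scores:
  Chen: 4 + 1 + 1 + 0 + 0 = 6
  Ana: 3 + 3 + 4 + 1 + 2 = 13
  Gus: 2 + 2 + 3 + 3 + 4 = 14
  Hira: 0 + 4 + 0 + 2 + 3 = 9
  Eli: 1 + 0 + 2 + 4 + 1 = 8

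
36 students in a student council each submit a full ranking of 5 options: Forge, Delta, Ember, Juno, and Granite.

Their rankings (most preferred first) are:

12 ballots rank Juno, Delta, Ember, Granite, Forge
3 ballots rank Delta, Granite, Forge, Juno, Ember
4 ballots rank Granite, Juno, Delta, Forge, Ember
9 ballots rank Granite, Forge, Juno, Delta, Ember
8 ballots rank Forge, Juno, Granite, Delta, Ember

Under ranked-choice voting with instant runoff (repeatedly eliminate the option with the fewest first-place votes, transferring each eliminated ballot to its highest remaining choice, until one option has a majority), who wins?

Juno

Round 1: Granite 13, Juno 12, Forge 8, Delta 3, Ember 0. Ember has the fewest and is eliminated.
Round 2: Granite 13, Juno 12, Forge 8, Delta 3. Delta has the fewest and is eliminated.
Round 3: Granite 16, Juno 12, Forge 8. Forge has the fewest and is eliminated.
Round 4: Juno 20, Granite 16. Juno has a majority.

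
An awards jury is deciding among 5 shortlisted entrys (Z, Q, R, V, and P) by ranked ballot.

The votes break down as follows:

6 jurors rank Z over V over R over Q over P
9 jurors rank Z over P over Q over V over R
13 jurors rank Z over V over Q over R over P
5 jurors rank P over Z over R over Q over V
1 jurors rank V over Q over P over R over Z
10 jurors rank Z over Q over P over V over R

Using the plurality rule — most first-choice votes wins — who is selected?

First-place vote totals:
  Z: 38
  Q: 0
  R: 0
  V: 1
  P: 5
Z has the most first-place votes.

Z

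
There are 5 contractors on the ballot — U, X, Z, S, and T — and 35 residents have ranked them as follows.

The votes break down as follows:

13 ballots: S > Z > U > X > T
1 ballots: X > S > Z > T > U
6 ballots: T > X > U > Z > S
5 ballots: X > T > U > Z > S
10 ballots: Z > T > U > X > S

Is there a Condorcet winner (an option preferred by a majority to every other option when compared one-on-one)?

Head-to-head results (35 voters total):
U vs X: U wins 23–12.
U vs Z: Z wins 24–11.
U vs S: U wins 21–14.
U vs T: T wins 22–13.
X vs Z: Z wins 23–12.
X vs S: X wins 22–13.
X vs T: X wins 19–16.
Z vs S: Z wins 21–14.
Z vs T: Z wins 24–11.
S vs T: T wins 21–14.
Z beats each rival — U (24–11), X (23–12), S (21–14), T (24–11) — so Z is the Condorcet winner.

Yes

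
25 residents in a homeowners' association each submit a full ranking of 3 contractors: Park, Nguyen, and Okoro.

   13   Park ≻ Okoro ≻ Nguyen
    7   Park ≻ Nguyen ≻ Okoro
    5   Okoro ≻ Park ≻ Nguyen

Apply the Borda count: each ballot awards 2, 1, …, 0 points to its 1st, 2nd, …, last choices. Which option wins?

Park

Borda scores:
  Park: 13·2 + 7·2 + 5·1 = 45
  Nguyen: 13·0 + 7·1 + 5·0 = 7
  Okoro: 13·1 + 7·0 + 5·2 = 23
Park has the highest total.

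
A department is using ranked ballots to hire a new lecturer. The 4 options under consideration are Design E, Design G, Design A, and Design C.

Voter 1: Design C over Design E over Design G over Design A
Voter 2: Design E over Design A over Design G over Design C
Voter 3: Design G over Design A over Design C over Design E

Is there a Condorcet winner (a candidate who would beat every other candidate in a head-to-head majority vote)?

No

Head-to-head results (3 voters total):
Design E vs Design G: Design E wins 2–1.
Design E vs Design A: Design E wins 2–1.
Design E vs Design C: Design C wins 2–1.
Design G vs Design A: Design G wins 2–1.
Design G vs Design C: Design G wins 2–1.
Design A vs Design C: Design A wins 2–1.
No candidate beats all others: Design E beats Design G beats Design C beats Design E, a majority cycle.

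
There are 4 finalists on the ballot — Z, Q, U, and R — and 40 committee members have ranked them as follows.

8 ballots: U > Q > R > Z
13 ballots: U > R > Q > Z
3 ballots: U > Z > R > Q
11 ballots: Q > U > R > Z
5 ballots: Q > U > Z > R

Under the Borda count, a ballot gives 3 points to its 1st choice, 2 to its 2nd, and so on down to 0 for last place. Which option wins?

Borda scores:
  Z: 8·0 + 13·0 + 3·2 + 11·0 + 5·1 = 11
  Q: 8·2 + 13·1 + 3·0 + 11·3 + 5·3 = 77
  U: 8·3 + 13·3 + 3·3 + 11·2 + 5·2 = 104
  R: 8·1 + 13·2 + 3·1 + 11·1 + 5·0 = 48
U has the highest total.

U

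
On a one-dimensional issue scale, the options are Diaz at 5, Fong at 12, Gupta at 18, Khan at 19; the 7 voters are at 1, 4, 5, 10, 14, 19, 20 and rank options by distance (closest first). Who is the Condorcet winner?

Fong

With single-peaked preferences on a line, the Condorcet winner is the candidate closest to the median voter.
The median voter (position 10) is closest to Fong at 12.
Check: Fong vs Diaz — voters closer to Fong: 4 of 7.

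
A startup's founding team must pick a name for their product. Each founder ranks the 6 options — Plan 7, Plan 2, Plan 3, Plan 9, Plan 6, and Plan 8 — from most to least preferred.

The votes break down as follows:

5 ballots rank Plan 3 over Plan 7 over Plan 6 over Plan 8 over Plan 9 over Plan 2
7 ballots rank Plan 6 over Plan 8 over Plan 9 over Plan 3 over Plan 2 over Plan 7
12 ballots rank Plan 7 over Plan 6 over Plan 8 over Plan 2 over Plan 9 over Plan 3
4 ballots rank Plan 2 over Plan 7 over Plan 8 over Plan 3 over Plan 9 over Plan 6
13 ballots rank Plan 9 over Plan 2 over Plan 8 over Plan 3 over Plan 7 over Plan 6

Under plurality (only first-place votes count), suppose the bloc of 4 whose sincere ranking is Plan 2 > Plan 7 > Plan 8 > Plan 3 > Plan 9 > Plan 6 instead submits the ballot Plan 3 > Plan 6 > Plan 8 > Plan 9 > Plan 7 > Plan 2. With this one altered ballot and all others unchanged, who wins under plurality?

First-place totals with the altered ballot: Plan 7 12, Plan 2 0, Plan 3 9, Plan 9 13, Plan 6 7, Plan 8 0.
The winner is unchanged: still Plan 9.

Plan 9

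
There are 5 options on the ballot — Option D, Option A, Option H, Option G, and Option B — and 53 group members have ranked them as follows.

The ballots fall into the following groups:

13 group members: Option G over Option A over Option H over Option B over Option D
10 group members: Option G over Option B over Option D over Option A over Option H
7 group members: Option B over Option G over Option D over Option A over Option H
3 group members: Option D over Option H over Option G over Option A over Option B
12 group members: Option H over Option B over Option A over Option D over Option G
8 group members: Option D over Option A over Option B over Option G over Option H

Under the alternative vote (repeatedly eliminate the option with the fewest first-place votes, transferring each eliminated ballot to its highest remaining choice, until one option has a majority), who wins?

Round 1: Option G 23, Option H 12, Option D 11, Option B 7, Option A 0. Option A has the fewest and is eliminated.
Round 2: Option G 23, Option H 12, Option D 11, Option B 7. Option B has the fewest and is eliminated.
Round 3: Option G 30, Option H 12, Option D 11. Option G has a majority.

Option G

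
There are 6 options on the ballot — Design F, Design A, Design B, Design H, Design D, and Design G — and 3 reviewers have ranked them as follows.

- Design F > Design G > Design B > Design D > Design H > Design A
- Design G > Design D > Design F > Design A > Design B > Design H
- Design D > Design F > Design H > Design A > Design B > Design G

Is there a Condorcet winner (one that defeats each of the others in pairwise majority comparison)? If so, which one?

Head-to-head results (3 voters total):
Design F vs Design A: Design F wins 3–0.
Design F vs Design B: Design F wins 3–0.
Design F vs Design H: Design F wins 3–0.
Design F vs Design D: Design D wins 2–1.
Design F vs Design G: Design F wins 2–1.
Design A vs Design B: Design A wins 2–1.
Design A vs Design H: Design H wins 2–1.
Design A vs Design D: Design D wins 3–0.
Design A vs Design G: Design G wins 2–1.
Design B vs Design H: Design B wins 2–1.
Design B vs Design D: Design D wins 2–1.
Design B vs Design G: Design G wins 2–1.
Design H vs Design D: Design D wins 3–0.
Design H vs Design G: Design G wins 2–1.
Design D vs Design G: Design G wins 2–1.
No candidate beats all others: Design F beats Design G beats Design D beats Design F, a majority cycle.

None — there is no Condorcet winner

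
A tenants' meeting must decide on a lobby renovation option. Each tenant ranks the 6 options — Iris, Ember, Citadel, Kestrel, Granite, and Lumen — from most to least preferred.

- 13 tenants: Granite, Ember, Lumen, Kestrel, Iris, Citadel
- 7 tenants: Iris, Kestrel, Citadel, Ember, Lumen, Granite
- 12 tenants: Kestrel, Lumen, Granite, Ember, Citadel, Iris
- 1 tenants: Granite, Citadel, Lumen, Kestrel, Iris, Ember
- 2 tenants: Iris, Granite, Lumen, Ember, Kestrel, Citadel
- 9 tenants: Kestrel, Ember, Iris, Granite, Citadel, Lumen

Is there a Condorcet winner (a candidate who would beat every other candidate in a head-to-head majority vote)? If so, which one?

Kestrel

Head-to-head results (44 voters total):
Iris vs Ember: Ember wins 34–10.
Iris vs Citadel: Iris wins 31–13.
Iris vs Kestrel: Kestrel wins 35–9.
Iris vs Granite: Granite wins 26–18.
Iris vs Lumen: Lumen wins 26–18.
Ember vs Citadel: Ember wins 36–8.
Ember vs Kestrel: Kestrel wins 29–15.
Ember vs Granite: Granite wins 28–16.
Ember vs Lumen: Ember wins 29–15.
Citadel vs Kestrel: Kestrel wins 43–1.
Citadel vs Granite: Granite wins 37–7.
Citadel vs Lumen: Lumen wins 27–17.
Kestrel vs Granite: Kestrel wins 28–16.
Kestrel vs Lumen: Kestrel wins 28–16.
Granite vs Lumen: Granite wins 25–19.
Kestrel beats each rival — Iris (35–9), Ember (29–15), Citadel (43–1), Granite (28–16), Lumen (28–16) — so Kestrel is the Condorcet winner.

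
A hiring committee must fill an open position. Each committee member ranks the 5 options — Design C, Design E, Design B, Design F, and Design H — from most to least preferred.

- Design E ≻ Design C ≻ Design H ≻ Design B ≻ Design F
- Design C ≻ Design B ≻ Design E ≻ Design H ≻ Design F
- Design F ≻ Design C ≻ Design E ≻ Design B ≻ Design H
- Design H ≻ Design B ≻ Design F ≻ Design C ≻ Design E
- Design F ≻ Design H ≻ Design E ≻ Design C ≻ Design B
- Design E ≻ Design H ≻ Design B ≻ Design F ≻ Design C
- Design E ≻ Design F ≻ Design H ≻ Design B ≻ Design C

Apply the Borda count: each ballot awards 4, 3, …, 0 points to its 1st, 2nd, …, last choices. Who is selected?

Borda scores:
  Design C: 3 + 4 + 3 + 1 + 1 + 0 + 0 = 12
  Design E: 4 + 2 + 2 + 0 + 2 + 4 + 4 = 18
  Design B: 1 + 3 + 1 + 3 + 0 + 2 + 1 = 11
  Design F: 0 + 0 + 4 + 2 + 4 + 1 + 3 = 14
  Design H: 2 + 1 + 0 + 4 + 3 + 3 + 2 = 15
Design E has the highest total.

Design E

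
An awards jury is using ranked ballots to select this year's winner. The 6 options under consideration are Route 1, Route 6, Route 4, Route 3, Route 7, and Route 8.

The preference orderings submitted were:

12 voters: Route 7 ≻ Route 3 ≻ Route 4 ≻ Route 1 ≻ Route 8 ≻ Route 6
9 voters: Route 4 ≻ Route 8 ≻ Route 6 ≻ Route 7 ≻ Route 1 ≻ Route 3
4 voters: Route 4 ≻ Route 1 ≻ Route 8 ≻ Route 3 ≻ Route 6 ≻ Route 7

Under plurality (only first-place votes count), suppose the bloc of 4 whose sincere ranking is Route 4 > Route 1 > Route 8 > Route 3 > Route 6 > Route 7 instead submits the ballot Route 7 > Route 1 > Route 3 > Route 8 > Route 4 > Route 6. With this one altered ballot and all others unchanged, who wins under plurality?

Route 7

First-place totals with the altered ballot: Route 1 0, Route 6 0, Route 4 9, Route 3 0, Route 7 16, Route 8 0.
The switch changes the winner from Route 4 to Route 7.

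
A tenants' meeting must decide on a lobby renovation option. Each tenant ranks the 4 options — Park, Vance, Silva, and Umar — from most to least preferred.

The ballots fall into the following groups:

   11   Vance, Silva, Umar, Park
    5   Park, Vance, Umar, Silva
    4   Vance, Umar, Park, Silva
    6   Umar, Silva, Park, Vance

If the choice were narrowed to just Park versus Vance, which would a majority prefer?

Vance

Ballots ranking Park above Vance: 5+6 = 11.
Ballots ranking Vance above Park: 11+4 = 15.
Vance wins the head-to-head, 15–11.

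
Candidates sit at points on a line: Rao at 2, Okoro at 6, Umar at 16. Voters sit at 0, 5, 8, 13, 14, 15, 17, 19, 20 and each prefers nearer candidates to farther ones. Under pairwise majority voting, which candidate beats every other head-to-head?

With single-peaked preferences on a line, the Condorcet winner is the candidate closest to the median voter.
The median voter (position 14) is closest to Umar at 16.
Check: Umar vs Rao — voters closer to Umar: 6 of 9.

Umar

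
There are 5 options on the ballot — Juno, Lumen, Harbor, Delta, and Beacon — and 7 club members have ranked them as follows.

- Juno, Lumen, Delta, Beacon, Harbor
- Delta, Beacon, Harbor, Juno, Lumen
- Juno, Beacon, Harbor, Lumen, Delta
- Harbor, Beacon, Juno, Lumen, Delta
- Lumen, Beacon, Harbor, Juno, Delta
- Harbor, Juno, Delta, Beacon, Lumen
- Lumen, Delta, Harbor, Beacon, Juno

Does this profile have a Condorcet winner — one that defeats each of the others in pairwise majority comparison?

Head-to-head results (7 voters total):
Juno vs Lumen: Juno wins 5–2.
Juno vs Harbor: Harbor wins 5–2.
Juno vs Delta: Juno wins 5–2.
Juno vs Beacon: Beacon wins 4–3.
Lumen vs Harbor: Harbor wins 4–3.
Lumen vs Delta: Lumen wins 5–2.
Lumen vs Beacon: Beacon wins 4–3.
Harbor vs Delta: Harbor wins 4–3.
Harbor vs Beacon: Beacon wins 4–3.
Delta vs Beacon: Delta wins 4–3.
No candidate beats all others: Juno beats Delta beats Beacon beats Juno, a majority cycle.

No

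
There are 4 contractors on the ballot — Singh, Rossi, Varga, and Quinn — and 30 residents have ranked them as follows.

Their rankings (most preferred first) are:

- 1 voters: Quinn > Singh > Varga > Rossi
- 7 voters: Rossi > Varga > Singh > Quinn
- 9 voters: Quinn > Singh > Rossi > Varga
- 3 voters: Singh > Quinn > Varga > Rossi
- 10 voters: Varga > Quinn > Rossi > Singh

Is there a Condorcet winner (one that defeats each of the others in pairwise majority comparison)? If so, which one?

Head-to-head results (30 voters total):
Singh vs Rossi: Rossi wins 17–13.
Singh vs Varga: Varga wins 17–13.
Singh vs Quinn: Quinn wins 20–10.
Rossi vs Varga: Rossi wins 16–14.
Rossi vs Quinn: Quinn wins 23–7.
Varga vs Quinn: Varga wins 17–13.
No candidate beats all others: Rossi beats Varga beats Quinn beats Rossi, a majority cycle.

None — there is no Condorcet winner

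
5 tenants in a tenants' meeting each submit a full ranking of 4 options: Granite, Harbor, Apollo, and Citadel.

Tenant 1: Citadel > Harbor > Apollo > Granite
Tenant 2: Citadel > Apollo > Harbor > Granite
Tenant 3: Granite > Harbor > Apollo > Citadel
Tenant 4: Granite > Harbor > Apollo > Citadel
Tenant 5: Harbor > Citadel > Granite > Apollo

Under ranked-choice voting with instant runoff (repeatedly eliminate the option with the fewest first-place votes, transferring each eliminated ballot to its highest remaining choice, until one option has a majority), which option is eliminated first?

Round 1: Granite 2, Citadel 2, Harbor 1, Apollo 0. Apollo has the fewest and is eliminated.
Round 2: Granite 2, Citadel 2, Harbor 1. Harbor has the fewest and is eliminated.
Round 3: Citadel 3, Granite 2. Citadel has a majority.

Apollo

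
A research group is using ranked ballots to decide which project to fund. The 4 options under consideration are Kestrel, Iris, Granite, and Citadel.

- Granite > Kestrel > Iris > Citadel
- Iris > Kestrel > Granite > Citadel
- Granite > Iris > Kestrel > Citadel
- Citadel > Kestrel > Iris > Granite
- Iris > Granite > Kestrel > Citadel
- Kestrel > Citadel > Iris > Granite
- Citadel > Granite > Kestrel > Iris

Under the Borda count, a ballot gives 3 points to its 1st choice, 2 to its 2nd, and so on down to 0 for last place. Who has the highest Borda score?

Kestrel

Borda scores:
  Kestrel: 2 + 2 + 1 + 2 + 1 + 3 + 1 = 12
  Iris: 1 + 3 + 2 + 1 + 3 + 1 + 0 = 11
  Granite: 3 + 1 + 3 + 0 + 2 + 0 + 2 = 11
  Citadel: 0 + 0 + 0 + 3 + 0 + 2 + 3 = 8
Kestrel has the highest total.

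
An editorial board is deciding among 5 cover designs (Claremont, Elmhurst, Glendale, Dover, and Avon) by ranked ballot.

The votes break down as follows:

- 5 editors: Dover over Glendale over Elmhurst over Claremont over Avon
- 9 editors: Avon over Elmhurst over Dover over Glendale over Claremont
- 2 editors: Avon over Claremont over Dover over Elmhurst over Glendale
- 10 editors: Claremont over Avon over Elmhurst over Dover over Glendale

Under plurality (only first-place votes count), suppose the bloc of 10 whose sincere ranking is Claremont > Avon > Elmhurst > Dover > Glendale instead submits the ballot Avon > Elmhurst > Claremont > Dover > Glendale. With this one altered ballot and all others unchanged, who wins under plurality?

Avon

First-place totals with the altered ballot: Claremont 0, Elmhurst 0, Glendale 0, Dover 5, Avon 21.
The winner is unchanged: still Avon.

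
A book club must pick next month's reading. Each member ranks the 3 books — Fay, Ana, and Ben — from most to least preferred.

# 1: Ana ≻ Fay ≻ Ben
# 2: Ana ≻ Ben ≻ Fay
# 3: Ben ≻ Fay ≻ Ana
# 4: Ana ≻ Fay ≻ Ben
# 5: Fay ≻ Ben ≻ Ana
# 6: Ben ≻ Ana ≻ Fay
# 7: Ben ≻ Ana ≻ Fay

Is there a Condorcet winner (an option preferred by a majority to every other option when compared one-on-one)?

Head-to-head results (7 voters total):
Fay vs Ana: Ana wins 5–2.
Fay vs Ben: Ben wins 4–3.
Ana vs Ben: Ben wins 4–3.
Ben beats each rival — Fay (4–3), Ana (4–3) — so Ben is the Condorcet winner.

Yes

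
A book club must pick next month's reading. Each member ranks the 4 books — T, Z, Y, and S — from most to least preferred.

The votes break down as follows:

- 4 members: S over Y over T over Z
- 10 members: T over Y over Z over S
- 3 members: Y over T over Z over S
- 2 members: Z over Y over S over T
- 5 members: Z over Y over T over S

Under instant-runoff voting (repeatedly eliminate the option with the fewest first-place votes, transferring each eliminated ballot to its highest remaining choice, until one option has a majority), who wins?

T

Round 1: T 10, Z 7, S 4, Y 3. Y has the fewest and is eliminated.
Round 2: T 13, Z 7, S 4. T has a majority.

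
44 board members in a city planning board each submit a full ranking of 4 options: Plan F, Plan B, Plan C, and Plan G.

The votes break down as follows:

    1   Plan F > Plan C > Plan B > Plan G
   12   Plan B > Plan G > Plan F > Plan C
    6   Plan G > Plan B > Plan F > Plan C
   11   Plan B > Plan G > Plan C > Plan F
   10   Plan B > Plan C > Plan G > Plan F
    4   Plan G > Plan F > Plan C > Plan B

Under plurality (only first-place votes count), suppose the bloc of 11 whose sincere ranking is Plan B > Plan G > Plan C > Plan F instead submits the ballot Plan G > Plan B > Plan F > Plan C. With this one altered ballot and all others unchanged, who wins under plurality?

Plan B

First-place totals with the altered ballot: Plan F 1, Plan B 22, Plan C 0, Plan G 21.
The winner is unchanged: still Plan B.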